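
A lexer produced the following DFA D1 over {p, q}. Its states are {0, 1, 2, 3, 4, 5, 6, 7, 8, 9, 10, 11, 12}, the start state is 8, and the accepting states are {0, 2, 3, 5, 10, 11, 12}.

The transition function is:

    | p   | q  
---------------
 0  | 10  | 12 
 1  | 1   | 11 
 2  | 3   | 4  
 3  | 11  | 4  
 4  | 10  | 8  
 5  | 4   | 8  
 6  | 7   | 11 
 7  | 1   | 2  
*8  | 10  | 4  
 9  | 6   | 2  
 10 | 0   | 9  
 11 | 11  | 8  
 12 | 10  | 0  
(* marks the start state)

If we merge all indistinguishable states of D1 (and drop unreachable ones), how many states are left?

5

First remove the unreachable states {5}; 12 states remain.
Initial partition by acceptance: {0,2,3,10,11,12} | {1,4,6,7,8,9}.
Split {0,2,3,10,11,12} by δ(·,q) → {2,3,10,11} and {0,12}.
Split {2,3,10,11} by δ(·,p) → {2,3,11} and {10}.
Split {1,4,6,7,8,9} by δ(·,p) → {1,6,7,9} and {4,8}.
No further refinement is possible. Final partition (5 blocks): {2,3,11} | {1,6,7,9} | {0,12} | {10} | {4,8}.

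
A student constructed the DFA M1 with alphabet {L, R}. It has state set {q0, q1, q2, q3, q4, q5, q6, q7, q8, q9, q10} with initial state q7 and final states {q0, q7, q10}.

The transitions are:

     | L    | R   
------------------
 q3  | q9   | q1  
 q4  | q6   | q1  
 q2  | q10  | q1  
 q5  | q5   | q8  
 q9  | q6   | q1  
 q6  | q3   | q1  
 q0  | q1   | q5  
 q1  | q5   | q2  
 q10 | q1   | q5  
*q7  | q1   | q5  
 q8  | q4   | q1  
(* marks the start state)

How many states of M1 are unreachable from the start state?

1

No path from q7 leads to q0; the other 10 states are all reachable.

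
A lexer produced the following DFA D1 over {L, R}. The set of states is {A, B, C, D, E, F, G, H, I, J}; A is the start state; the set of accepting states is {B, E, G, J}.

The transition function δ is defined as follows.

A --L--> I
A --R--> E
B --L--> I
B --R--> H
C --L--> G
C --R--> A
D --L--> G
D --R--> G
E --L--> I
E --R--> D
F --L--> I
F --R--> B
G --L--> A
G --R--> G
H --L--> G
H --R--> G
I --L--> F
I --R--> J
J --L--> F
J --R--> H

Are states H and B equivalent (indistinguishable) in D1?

No

Reachable states from the start: {A,B,D,E,F,G,H,I,J}. Unreachable: {C} — drop them.
Initial partition by acceptance: {B,E,G,J} | {A,D,F,H,I}.
Split {B,E,G,J} by δ(·,R) → {B,E,J} and {G}.
On input L, block {A,D,F,H,I} splits into {A,F,I} and {D,H}.
Stable partition: {B,E,J} | {A,F,I} | {G} | {D,H} — 4 equivalence classes.
H and B end up in different blocks, so they are distinguishable. For instance, the string 'ε' is accepted from only B.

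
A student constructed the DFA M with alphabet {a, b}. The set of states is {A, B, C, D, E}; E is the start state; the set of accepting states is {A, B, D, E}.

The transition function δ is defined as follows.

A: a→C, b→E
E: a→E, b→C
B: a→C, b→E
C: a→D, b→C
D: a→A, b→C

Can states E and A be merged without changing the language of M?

No

First remove the unreachable states {B}; 4 states remain.
Initial partition by acceptance: {A,D,E} | {C}.
On input a, block {A,D,E} splits into {D,E} and {A}.
Refine {D,E} on symbol a: members go to different blocks, giving {D} and {E}.
The partition is now stable with 4 blocks: {D} | {C} | {A} | {E}.
E and A end up in different blocks, so they are distinguishable. For instance, the string 'a' is accepted from only E.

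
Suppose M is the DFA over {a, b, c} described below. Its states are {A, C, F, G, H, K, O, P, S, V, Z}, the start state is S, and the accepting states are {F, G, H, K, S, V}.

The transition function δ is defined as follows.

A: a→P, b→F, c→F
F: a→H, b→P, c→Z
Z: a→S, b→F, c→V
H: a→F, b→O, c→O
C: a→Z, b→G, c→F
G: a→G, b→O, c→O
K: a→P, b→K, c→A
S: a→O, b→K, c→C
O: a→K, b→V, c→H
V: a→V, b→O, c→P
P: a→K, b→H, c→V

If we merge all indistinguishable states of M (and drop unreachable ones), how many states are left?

Every state is reachable, so we keep all 11.
P0 = {F,G,H,K,S,V} | {A,C,O,P,Z}.
On input a, block {F,G,H,K,S,V} splits into {F,G,H,V} and {K,S}.
Refine {A,C,O,P,Z} on symbol a: members go to different blocks, giving {O,P,Z} and {A,C}.
No further refinement is possible. Final partition (4 blocks): {F,G,H,V} | {O,P,Z} | {K,S} | {A,C}.

4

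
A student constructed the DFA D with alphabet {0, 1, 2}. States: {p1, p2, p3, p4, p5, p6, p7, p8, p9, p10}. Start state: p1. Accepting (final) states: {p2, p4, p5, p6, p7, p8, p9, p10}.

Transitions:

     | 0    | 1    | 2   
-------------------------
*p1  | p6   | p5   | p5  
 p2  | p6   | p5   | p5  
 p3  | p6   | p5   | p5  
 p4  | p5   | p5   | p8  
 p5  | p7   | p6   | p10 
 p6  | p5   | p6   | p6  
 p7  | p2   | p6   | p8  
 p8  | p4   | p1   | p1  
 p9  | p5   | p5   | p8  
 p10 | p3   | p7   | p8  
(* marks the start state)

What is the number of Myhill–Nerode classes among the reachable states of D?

8

Reachable states from the start: {p1,p2,p3,p4,p5,p6,p7,p8,p10}. Unreachable: {p9} — drop them.
Initial partition by acceptance: {p2,p4,p5,p6,p7,p8,p10} | {p1,p3}.
Refine {p2,p4,p5,p6,p7,p8,p10} on symbol 0: members go to different blocks, giving {p2,p4,p5,p6,p7,p8} and {p10}.
Split {p2,p4,p5,p6,p7,p8} by δ(·,1) → {p2,p4,p5,p6,p7} and {p8}.
Split {p2,p4,p5,p6,p7} by δ(·,2) → {p2,p6} and {p4,p7} and {p5}.
Refine {p2,p6} on symbol 0: members go to different blocks, giving {p2} and {p6}.
Refine {p4,p7} on symbol 0: members go to different blocks, giving {p4} and {p7}.
The partition is now stable with 8 blocks: {p2} | {p1,p3} | {p10} | {p8} | {p4} | {p5} | {p6} | {p7}.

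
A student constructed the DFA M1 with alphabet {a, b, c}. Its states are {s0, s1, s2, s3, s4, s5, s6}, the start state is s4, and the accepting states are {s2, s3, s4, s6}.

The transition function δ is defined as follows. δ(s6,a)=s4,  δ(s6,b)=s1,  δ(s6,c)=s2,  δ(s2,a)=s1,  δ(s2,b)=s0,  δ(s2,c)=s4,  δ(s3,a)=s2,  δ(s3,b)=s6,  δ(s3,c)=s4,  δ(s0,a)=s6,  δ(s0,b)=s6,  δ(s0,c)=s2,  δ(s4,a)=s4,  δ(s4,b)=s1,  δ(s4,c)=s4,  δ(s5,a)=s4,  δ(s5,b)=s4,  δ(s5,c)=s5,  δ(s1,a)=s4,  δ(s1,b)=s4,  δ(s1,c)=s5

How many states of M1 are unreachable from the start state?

4

BFS from s4 reaches {s1, s4, s5}; the 4 state(s) s0, s2, s3, s6 are never visited.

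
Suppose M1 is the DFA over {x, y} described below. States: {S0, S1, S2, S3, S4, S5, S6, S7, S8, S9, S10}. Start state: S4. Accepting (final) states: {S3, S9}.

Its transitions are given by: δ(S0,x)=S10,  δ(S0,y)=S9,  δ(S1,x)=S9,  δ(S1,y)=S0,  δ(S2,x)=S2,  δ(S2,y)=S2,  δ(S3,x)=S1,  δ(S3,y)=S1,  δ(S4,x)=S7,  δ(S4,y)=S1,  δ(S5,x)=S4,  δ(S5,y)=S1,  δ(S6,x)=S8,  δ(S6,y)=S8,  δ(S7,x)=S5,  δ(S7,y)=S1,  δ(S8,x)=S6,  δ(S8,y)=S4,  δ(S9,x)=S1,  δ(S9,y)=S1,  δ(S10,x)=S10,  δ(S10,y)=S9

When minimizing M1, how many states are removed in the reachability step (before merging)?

4

BFS from S4 reaches {S0, S1, S4, S5, S7, S9, S10}; the 4 state(s) S2, S3, S6, S8 are never visited.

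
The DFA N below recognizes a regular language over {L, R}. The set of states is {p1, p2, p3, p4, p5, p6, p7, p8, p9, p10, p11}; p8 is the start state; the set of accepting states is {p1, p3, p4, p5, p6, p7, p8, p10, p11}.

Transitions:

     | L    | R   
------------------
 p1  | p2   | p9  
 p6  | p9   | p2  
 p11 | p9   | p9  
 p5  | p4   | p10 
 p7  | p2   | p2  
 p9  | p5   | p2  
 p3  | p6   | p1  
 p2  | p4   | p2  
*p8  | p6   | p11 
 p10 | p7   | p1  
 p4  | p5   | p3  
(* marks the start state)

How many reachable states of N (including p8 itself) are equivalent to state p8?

Every state is reachable, so we keep all 11.
Start with accepting vs non-accepting: {p1,p3,p4,p5,p6,p7,p8,p10,p11} | {p2,p9}.
On input L, block {p1,p3,p4,p5,p6,p7,p8,p10,p11} splits into {p3,p4,p5,p8,p10} and {p1,p6,p7,p11}.
Refine {p3,p4,p5,p8,p10} on symbol L: members go to different blocks, giving {p3,p8,p10} and {p4,p5}.
Stable partition: {p3,p8,p10} | {p2,p9} | {p1,p6,p7,p11} | {p4,p5} — 4 equivalence classes.
The equivalence class containing p8 is {p3,p8,p10}, of size 3.

3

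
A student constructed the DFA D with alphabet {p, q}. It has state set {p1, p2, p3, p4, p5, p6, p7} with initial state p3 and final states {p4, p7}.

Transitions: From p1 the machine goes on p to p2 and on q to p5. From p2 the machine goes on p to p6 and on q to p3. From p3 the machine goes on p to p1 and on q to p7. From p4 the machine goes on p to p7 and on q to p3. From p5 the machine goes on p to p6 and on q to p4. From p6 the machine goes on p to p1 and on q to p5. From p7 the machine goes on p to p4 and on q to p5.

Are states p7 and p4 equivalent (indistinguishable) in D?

All states are reachable from the start state.
Start with accepting vs non-accepting: {p4,p7} | {p1,p2,p3,p5,p6}.
Split {p1,p2,p3,p5,p6} by δ(·,q) → {p1,p2,p6} and {p3,p5}.
No further refinement is possible. Final partition (3 blocks): {p4,p7} | {p1,p2,p6} | {p3,p5}.
p7 and p4 lie in the same block of the stable partition, so they are equivalent — no string distinguishes them.

Yes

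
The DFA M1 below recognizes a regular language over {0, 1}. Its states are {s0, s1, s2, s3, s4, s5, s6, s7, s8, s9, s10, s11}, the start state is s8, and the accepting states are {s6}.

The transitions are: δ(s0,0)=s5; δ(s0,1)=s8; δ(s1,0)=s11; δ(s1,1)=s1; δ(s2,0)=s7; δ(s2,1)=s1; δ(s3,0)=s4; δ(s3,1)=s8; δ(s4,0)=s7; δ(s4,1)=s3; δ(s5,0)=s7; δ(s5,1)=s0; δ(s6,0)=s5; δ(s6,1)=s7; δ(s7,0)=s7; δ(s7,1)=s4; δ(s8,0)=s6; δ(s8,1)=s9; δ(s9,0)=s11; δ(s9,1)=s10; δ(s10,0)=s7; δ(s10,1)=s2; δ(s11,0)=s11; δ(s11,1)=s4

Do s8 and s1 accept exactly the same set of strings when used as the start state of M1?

Every state is reachable, so we keep all 12.
Initial partition by acceptance: {s6} | {s0,s1,s2,s3,s4,s5,s7,s8,s9,s10,s11}.
Refine {s0,s1,s2,s3,s4,s5,s7,s8,s9,s10,s11} on symbol 0: members go to different blocks, giving {s0,s1,s2,s3,s4,s5,s7,s9,s10,s11} and {s8}.
Split {s0,s1,s2,s3,s4,s5,s7,s9,s10,s11} by δ(·,1) → {s1,s2,s4,s5,s7,s9,s10,s11} and {s0,s3}.
Refine {s1,s2,s4,s5,s7,s9,s10,s11} on symbol 1: members go to different blocks, giving {s1,s2,s7,s9,s10,s11} and {s4,s5}.
Split {s1,s2,s7,s9,s10,s11} by δ(·,1) → {s1,s2,s9,s10} and {s7,s11}.
Stable partition: {s6} | {s1,s2,s9,s10} | {s8} | {s0,s3} | {s4,s5} | {s7,s11} — 6 equivalence classes.
s8 and s1 end up in different blocks, so they are distinguishable. For instance, the string '0' is accepted from only s8.

No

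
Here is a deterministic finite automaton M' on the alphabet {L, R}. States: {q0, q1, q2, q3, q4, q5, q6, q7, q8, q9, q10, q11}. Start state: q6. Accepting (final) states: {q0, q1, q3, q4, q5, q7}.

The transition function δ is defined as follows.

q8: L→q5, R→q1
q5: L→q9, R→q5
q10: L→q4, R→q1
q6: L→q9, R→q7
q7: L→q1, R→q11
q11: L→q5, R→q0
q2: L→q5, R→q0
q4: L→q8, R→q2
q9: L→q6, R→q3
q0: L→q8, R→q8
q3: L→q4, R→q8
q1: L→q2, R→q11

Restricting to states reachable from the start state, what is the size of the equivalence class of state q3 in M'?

2

First remove the unreachable states {q10}; 11 states remain.
Start with accepting vs non-accepting: {q0,q1,q3,q4,q5,q7} | {q2,q6,q8,q9,q11}.
Split {q0,q1,q3,q4,q5,q7} by δ(·,L) → {q0,q1,q4,q5} and {q3,q7}.
Refine {q0,q1,q4,q5} on symbol R: members go to different blocks, giving {q0,q1,q4} and {q5}.
Split {q2,q6,q8,q9,q11} by δ(·,L) → {q2,q8,q11} and {q6,q9}.
Stable partition: {q0,q1,q4} | {q2,q8,q11} | {q3,q7} | {q5} | {q6,q9} — 5 equivalence classes.
State q3 belongs to the block {q3,q7}, which has 2 states.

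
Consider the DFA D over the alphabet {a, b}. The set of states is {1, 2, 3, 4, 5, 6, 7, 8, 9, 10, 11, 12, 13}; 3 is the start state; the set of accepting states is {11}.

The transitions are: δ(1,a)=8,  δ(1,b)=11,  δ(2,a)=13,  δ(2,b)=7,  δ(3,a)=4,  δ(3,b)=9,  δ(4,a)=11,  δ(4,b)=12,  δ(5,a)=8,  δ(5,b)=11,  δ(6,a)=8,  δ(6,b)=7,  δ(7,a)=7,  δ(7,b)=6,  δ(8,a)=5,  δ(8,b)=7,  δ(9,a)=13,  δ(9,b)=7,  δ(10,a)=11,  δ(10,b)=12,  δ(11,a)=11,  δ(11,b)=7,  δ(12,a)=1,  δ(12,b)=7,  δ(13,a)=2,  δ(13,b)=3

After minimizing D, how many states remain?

States {10} cannot be reached from the start state, so discard them.
P0 = {11} | {1,2,3,4,5,6,7,8,9,12,13}.
On input a, block {1,2,3,4,5,6,7,8,9,12,13} splits into {1,2,3,5,6,7,8,9,12,13} and {4}.
On input a, block {1,2,3,5,6,7,8,9,12,13} splits into {1,2,5,6,7,8,9,12,13} and {3}.
Refine {1,2,5,6,7,8,9,12,13} on symbol b: members go to different blocks, giving {2,6,7,8,9,12} and {1,5} and {13}.
On input a, block {2,6,7,8,9,12} splits into {2,9} and {6,7} and {8,12}.
Refine {6,7} on symbol a: members go to different blocks, giving {6} and {7}.
The partition is now stable with 9 blocks: {11} | {2,9} | {4} | {3} | {1,5} | {13} | {6} | {8,12} | {7}.

9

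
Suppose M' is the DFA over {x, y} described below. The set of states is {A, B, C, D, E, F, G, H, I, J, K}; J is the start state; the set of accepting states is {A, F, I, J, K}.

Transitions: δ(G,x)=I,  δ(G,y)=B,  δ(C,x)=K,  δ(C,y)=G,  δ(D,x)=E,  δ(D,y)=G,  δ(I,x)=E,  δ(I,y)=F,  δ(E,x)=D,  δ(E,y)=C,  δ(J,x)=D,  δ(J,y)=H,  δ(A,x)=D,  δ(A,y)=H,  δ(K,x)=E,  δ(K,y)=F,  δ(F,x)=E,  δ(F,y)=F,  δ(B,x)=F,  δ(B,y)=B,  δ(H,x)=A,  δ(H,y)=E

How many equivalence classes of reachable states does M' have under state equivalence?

All states are reachable from the start state.
Initial partition by acceptance: {A,F,I,J,K} | {B,C,D,E,G,H}.
On input y, block {A,F,I,J,K} splits into {F,I,K} and {A,J}.
Refine {B,C,D,E,G,H} on symbol x: members go to different blocks, giving {B,C,G} and {D,E} and {H}.
Stable partition: {F,I,K} | {B,C,G} | {A,J} | {D,E} | {H} — 5 equivalence classes.

5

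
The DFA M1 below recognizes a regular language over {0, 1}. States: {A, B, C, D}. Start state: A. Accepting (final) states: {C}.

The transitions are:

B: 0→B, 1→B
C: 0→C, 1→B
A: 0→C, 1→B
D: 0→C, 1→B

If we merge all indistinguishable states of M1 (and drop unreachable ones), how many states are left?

3

Reachable states from the start: {A,B,C}. Unreachable: {D} — drop them.
Initial partition by acceptance: {C} | {A,B}.
On input 0, block {A,B} splits into {A} and {B}.
Stable partition: {C} | {A} | {B} — 3 equivalence classes.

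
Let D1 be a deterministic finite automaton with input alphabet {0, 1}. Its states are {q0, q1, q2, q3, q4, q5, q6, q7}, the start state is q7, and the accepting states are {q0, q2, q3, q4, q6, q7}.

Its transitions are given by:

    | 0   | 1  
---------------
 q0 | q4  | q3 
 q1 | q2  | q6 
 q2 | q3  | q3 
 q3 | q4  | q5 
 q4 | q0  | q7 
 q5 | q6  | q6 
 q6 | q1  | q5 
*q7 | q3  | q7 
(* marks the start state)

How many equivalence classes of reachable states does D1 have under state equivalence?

8

All states are reachable from the start state.
Start with accepting vs non-accepting: {q0,q2,q3,q4,q6,q7} | {q1,q5}.
On input 0, block {q0,q2,q3,q4,q6,q7} splits into {q0,q2,q3,q4,q7} and {q6}.
Refine {q0,q2,q3,q4,q7} on symbol 1: members go to different blocks, giving {q0,q2,q4,q7} and {q3}.
Refine {q0,q2,q4,q7} on symbol 0: members go to different blocks, giving {q0,q4} and {q2,q7}.
Split {q0,q4} by δ(·,1) → {q0} and {q4}.
Split {q1,q5} by δ(·,0) → {q1} and {q5}.
Refine {q2,q7} on symbol 1: members go to different blocks, giving {q2} and {q7}.
Stable partition: {q0} | {q1} | {q6} | {q3} | {q2} | {q4} | {q5} | {q7} — 8 equivalence classes.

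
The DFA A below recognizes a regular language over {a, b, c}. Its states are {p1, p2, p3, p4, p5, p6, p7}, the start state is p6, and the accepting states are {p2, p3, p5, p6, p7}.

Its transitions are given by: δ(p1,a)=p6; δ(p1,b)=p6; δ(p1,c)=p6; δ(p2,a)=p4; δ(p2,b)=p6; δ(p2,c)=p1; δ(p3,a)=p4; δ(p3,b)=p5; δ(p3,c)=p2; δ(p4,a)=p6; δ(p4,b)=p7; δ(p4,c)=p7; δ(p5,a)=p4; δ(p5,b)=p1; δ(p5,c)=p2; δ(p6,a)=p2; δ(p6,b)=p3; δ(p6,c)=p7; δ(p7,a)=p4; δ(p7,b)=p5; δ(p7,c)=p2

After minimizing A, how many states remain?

6

All states are reachable from the start state.
Start with accepting vs non-accepting: {p2,p3,p5,p6,p7} | {p1,p4}.
Split {p2,p3,p5,p6,p7} by δ(·,a) → {p2,p3,p5,p7} and {p6}.
On input b, block {p2,p3,p5,p7} splits into {p3,p7} and {p2} and {p5}.
Refine {p1,p4} on symbol b: members go to different blocks, giving {p1} and {p4}.
The partition is now stable with 6 blocks: {p3,p7} | {p1} | {p6} | {p2} | {p5} | {p4}.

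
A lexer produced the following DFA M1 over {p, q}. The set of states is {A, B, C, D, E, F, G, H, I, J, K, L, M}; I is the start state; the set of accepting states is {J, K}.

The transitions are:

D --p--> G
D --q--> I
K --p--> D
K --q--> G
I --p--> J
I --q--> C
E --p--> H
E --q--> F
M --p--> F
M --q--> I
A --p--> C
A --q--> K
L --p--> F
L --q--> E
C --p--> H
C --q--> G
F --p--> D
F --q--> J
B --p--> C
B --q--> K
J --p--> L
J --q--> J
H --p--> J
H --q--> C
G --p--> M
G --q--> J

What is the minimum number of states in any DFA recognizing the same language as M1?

6

States {A,B,K} cannot be reached from the start state, so discard them.
P0 = {J} | {C,D,E,F,G,H,I,L,M}.
Refine {C,D,E,F,G,H,I,L,M} on symbol p: members go to different blocks, giving {C,D,E,F,G,L,M} and {H,I}.
On input p, block {C,D,E,F,G,L,M} splits into {D,F,G,L,M} and {C,E}.
Refine {D,F,G,L,M} on symbol q: members go to different blocks, giving {D,M} and {F,G} and {L}.
The partition is now stable with 6 blocks: {J} | {D,M} | {H,I} | {C,E} | {F,G} | {L}.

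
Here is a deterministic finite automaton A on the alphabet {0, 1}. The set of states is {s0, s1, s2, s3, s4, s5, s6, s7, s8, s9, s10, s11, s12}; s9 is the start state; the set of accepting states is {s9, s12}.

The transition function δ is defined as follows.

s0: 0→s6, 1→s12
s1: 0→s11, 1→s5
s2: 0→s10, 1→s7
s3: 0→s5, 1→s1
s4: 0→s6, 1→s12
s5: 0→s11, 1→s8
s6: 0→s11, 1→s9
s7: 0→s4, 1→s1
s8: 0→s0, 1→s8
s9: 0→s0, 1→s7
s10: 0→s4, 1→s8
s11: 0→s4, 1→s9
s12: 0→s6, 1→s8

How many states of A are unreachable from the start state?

BFS from s9 reaches {s0, s1, s4, s5, s6, s7, s8, s9, s11, s12}; the 3 state(s) s2, s3, s10 are never visited.

3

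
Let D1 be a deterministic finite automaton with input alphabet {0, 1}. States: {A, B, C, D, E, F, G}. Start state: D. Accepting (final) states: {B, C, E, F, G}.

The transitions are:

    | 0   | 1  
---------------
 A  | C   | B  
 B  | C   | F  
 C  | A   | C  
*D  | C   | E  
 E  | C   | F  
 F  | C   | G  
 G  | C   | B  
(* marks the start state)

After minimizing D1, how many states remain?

All states are reachable from the start state.
P0 = {B,C,E,F,G} | {A,D}.
On input 0, block {B,C,E,F,G} splits into {B,E,F,G} and {C}.
No further refinement is possible. Final partition (3 blocks): {B,E,F,G} | {A,D} | {C}.

3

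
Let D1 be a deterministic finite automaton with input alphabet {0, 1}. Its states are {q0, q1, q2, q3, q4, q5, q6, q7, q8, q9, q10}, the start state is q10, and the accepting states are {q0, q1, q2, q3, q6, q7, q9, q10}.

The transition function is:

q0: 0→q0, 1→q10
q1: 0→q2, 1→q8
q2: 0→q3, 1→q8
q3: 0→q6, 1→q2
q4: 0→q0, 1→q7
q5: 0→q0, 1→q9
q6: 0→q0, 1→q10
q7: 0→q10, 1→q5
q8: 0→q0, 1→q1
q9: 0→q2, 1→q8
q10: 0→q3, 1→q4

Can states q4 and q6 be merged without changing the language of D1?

Start with accepting vs non-accepting: {q0,q1,q2,q3,q6,q7,q9,q10} | {q4,q5,q8}.
On input 1, block {q0,q1,q2,q3,q6,q7,q9,q10} splits into {q1,q2,q7,q9,q10} and {q0,q3,q6}.
On input 0, block {q1,q2,q7,q9,q10} splits into {q1,q7,q9} and {q2,q10}.
No further refinement is possible. Final partition (4 blocks): {q1,q7,q9} | {q4,q5,q8} | {q0,q3,q6} | {q2,q10}.
q4 and q6 end up in different blocks, so they are distinguishable. For instance, the string 'ε' is accepted from only q6.

No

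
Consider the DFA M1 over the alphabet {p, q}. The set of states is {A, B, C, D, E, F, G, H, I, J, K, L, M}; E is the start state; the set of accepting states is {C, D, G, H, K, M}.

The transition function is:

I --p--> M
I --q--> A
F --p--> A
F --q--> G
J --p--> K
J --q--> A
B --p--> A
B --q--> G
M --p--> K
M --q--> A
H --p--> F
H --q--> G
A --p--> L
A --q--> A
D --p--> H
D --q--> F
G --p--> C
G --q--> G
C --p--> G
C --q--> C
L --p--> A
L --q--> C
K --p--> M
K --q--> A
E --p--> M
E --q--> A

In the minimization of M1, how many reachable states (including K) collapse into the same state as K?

States {B,D,F,H,I,J} cannot be reached from the start state, so discard them.
Start with accepting vs non-accepting: {C,G,K,M} | {A,E,L}.
Refine {C,G,K,M} on symbol q: members go to different blocks, giving {C,G} and {K,M}.
Split {A,E,L} by δ(·,p) → {A,L} and {E}.
Split {A,L} by δ(·,q) → {A} and {L}.
Stable partition: {C,G} | {A} | {K,M} | {E} | {L} — 5 equivalence classes.
State K belongs to the block {K,M}, which has 2 states.

2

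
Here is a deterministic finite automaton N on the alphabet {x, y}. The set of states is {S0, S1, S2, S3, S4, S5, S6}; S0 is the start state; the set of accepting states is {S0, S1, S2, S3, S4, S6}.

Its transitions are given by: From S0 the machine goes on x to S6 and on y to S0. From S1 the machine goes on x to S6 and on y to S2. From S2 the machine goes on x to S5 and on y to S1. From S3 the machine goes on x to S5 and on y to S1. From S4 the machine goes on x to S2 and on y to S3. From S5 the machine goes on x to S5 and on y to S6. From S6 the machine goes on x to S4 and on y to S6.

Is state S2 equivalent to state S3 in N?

All states are reachable from the start state.
P0 = {S0,S1,S2,S3,S4,S6} | {S5}.
Split {S0,S1,S2,S3,S4,S6} by δ(·,x) → {S0,S1,S4,S6} and {S2,S3}.
Split {S0,S1,S4,S6} by δ(·,x) → {S0,S1,S6} and {S4}.
Split {S0,S1,S6} by δ(·,x) → {S0,S1} and {S6}.
On input y, block {S0,S1} splits into {S0} and {S1}.
The partition is now stable with 6 blocks: {S0} | {S5} | {S2,S3} | {S4} | {S6} | {S1}.
S2 and S3 lie in the same block of the stable partition, so they are equivalent — no string distinguishes them.

Yes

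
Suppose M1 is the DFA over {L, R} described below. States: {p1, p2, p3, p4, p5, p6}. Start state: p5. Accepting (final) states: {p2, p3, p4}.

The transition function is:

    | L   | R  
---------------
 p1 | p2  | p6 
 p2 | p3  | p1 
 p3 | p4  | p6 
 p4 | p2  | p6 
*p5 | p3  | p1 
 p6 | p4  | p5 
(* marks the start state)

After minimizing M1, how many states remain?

2

All states are reachable from the start state.
P0 = {p2,p3,p4} | {p1,p5,p6}.
Stable partition: {p2,p3,p4} | {p1,p5,p6} — 2 equivalence classes.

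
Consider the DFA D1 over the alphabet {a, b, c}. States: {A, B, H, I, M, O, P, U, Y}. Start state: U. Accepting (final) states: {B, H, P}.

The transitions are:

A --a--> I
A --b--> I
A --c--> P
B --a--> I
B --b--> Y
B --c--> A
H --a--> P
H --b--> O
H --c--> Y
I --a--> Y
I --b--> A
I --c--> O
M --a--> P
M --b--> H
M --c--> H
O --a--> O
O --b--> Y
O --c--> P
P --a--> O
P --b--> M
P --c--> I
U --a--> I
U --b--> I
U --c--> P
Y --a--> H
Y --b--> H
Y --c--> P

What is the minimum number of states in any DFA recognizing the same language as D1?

7

Reachable states from the start: {A,H,I,M,O,P,U,Y}. Unreachable: {B} — drop them.
P0 = {H,P} | {A,I,M,O,U,Y}.
On input a, block {H,P} splits into {H} and {P}.
Split {A,I,M,O,U,Y} by δ(·,a) → {A,I,O,U} and {M} and {Y}.
Split {A,I,O,U} by δ(·,a) → {A,O,U} and {I}.
Refine {A,O,U} on symbol a: members go to different blocks, giving {A,U} and {O}.
No further refinement is possible. Final partition (7 blocks): {H} | {A,U} | {P} | {M} | {Y} | {I} | {O}.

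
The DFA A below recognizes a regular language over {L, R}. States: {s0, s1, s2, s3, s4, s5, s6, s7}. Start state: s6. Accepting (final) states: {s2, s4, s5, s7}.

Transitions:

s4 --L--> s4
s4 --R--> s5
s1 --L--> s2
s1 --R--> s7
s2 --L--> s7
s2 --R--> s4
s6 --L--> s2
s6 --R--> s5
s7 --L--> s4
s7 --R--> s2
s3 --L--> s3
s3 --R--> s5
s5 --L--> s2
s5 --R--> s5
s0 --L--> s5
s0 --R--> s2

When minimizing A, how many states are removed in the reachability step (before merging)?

3

No path from s6 leads to s0, s1, s3; the other 5 states are all reachable.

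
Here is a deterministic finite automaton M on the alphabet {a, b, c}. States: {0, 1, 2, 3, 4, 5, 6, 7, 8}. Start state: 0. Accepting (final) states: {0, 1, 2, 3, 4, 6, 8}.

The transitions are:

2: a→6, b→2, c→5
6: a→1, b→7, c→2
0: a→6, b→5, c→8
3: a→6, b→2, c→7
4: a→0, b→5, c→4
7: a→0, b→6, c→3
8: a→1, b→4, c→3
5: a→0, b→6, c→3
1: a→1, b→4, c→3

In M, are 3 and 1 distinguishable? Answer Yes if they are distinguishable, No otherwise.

All states are reachable from the start state.
P0 = {0,1,2,3,4,6,8} | {5,7}.
On input b, block {0,1,2,3,4,6,8} splits into {1,2,3,8} and {0,4,6}.
Split {1,2,3,8} by δ(·,a) → {1,8} and {2,3}.
On input a, block {0,4,6} splits into {0,4} and {6}.
Split {0,4} by δ(·,a) → {0} and {4}.
No further refinement is possible. Final partition (6 blocks): {1,8} | {5,7} | {0} | {2,3} | {6} | {4}.
3 and 1 end up in different blocks, so they are distinguishable. For instance, the string 'c' is accepted from only 1.

Yes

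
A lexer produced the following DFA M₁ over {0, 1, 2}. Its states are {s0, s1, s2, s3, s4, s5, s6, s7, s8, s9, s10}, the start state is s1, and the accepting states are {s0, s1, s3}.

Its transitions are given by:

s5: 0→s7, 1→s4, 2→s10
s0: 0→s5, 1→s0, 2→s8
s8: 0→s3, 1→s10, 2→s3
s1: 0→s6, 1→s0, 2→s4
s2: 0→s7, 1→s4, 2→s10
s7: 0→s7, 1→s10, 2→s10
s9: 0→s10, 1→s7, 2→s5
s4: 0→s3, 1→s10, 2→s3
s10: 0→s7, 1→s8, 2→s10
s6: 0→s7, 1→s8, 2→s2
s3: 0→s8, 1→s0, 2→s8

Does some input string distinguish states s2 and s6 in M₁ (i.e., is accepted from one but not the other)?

No

First remove the unreachable states {s9}; 10 states remain.
Initial partition by acceptance: {s0,s1,s3} | {s2,s4,s5,s6,s7,s8,s10}.
Refine {s2,s4,s5,s6,s7,s8,s10} on symbol 0: members go to different blocks, giving {s2,s5,s6,s7,s10} and {s4,s8}.
Refine {s0,s1,s3} on symbol 0: members go to different blocks, giving {s0,s1} and {s3}.
On input 1, block {s2,s5,s6,s7,s10} splits into {s2,s5,s6,s10} and {s7}.
No further refinement is possible. Final partition (5 blocks): {s0,s1} | {s2,s5,s6,s10} | {s4,s8} | {s3} | {s7}.
s2 and s6 lie in the same block of the stable partition, so they are equivalent — no string distinguishes them.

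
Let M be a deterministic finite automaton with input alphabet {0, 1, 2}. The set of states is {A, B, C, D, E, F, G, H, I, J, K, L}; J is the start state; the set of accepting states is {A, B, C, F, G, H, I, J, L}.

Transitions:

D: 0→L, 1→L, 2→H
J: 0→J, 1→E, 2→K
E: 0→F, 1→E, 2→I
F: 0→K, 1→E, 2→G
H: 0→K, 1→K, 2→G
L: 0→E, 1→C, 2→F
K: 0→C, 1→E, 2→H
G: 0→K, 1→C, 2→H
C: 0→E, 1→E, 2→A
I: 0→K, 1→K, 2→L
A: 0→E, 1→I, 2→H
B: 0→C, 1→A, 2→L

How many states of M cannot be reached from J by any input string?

2

No path from J leads to B, D; the other 10 states are all reachable.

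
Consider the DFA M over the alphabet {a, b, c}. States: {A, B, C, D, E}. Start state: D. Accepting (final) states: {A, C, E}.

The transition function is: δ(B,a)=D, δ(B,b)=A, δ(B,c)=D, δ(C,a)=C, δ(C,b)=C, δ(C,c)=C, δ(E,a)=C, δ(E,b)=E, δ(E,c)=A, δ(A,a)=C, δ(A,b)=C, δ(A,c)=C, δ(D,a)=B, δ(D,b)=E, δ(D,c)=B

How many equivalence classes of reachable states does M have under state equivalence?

2

Every state is reachable, so we keep all 5.
Start with accepting vs non-accepting: {A,C,E} | {B,D}.
The partition is now stable with 2 blocks: {A,C,E} | {B,D}.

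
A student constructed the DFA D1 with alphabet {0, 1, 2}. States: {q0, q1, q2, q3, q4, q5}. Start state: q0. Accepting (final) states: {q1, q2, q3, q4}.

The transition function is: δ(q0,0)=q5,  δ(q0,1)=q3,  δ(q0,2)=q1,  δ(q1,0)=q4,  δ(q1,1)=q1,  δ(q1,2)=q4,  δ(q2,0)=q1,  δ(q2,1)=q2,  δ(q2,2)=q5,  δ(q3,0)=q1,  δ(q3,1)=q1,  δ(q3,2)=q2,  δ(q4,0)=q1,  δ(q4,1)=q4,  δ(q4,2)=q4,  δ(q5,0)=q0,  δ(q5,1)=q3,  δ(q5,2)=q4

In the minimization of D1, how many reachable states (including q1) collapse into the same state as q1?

Start with accepting vs non-accepting: {q1,q2,q3,q4} | {q0,q5}.
Refine {q1,q2,q3,q4} on symbol 2: members go to different blocks, giving {q1,q3,q4} and {q2}.
Split {q1,q3,q4} by δ(·,2) → {q1,q4} and {q3}.
The partition is now stable with 4 blocks: {q1,q4} | {q0,q5} | {q2} | {q3}.
State q1 belongs to the block {q1,q4}, which has 2 states.

2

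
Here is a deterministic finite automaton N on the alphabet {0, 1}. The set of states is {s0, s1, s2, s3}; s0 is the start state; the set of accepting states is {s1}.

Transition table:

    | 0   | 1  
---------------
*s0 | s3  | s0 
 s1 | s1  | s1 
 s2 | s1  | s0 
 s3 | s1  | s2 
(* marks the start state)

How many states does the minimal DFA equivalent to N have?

4

P0 = {s1} | {s0,s2,s3}.
Split {s0,s2,s3} by δ(·,0) → {s2,s3} and {s0}.
On input 1, block {s2,s3} splits into {s2} and {s3}.
The partition is now stable with 4 blocks: {s1} | {s2} | {s0} | {s3}.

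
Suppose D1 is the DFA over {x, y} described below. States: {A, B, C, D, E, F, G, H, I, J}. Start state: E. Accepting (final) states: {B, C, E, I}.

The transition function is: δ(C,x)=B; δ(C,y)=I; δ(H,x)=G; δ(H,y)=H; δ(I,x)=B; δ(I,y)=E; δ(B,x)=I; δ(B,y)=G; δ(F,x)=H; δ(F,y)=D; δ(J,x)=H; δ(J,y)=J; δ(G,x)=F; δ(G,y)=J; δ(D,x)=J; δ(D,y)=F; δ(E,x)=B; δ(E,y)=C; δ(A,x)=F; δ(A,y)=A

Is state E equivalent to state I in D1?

Yes

Reachable states from the start: {B,C,D,E,F,G,H,I,J}. Unreachable: {A} — drop them.
Initial partition by acceptance: {B,C,E,I} | {D,F,G,H,J}.
On input y, block {B,C,E,I} splits into {C,E,I} and {B}.
Stable partition: {C,E,I} | {D,F,G,H,J} | {B} — 3 equivalence classes.
E and I lie in the same block of the stable partition, so they are equivalent — no string distinguishes them.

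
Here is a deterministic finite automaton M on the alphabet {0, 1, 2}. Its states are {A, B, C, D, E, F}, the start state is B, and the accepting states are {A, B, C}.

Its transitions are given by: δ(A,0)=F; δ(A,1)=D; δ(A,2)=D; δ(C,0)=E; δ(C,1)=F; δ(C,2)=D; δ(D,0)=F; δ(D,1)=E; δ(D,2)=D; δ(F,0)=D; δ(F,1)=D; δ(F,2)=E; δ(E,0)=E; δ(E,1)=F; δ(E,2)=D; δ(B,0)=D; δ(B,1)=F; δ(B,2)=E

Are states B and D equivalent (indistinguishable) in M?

No

First remove the unreachable states {A,C}; 4 states remain.
Initial partition by acceptance: {B} | {D,E,F}.
Stable partition: {B} | {D,E,F} — 2 equivalence classes.
B and D end up in different blocks, so they are distinguishable. For instance, the string 'ε' is accepted from only B.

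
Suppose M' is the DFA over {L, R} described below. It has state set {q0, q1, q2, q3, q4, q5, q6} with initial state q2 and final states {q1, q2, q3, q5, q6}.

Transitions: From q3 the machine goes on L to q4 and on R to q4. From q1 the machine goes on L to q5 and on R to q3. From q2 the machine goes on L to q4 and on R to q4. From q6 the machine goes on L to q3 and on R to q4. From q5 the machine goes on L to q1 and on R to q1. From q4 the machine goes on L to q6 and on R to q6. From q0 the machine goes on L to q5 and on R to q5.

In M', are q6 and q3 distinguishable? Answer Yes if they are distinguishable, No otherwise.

States {q0,q1,q5} cannot be reached from the start state, so discard them.
Start with accepting vs non-accepting: {q2,q3,q6} | {q4}.
Refine {q2,q3,q6} on symbol L: members go to different blocks, giving {q2,q3} and {q6}.
The partition is now stable with 3 blocks: {q2,q3} | {q4} | {q6}.
q6 and q3 end up in different blocks, so they are distinguishable. For instance, the string 'L' is accepted from only q6.

Yes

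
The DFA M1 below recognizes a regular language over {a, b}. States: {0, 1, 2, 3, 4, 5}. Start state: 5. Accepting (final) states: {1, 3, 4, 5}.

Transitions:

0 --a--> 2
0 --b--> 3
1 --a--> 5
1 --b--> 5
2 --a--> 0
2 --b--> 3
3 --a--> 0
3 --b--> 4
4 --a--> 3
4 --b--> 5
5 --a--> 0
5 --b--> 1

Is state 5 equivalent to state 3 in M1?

Every state is reachable, so we keep all 6.
Start with accepting vs non-accepting: {1,3,4,5} | {0,2}.
Split {1,3,4,5} by δ(·,a) → {1,4} and {3,5}.
The partition is now stable with 3 blocks: {1,4} | {0,2} | {3,5}.
5 and 3 lie in the same block of the stable partition, so they are equivalent — no string distinguishes them.

Yes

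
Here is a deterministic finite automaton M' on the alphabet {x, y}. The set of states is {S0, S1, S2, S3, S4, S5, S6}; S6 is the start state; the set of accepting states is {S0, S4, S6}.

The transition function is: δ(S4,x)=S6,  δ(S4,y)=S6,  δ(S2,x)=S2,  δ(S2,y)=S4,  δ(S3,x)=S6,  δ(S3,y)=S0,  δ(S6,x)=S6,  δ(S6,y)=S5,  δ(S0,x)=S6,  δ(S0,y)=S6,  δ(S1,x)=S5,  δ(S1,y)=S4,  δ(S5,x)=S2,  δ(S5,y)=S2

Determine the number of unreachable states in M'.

3

No path from S6 leads to S0, S1, S3; the other 4 states are all reachable.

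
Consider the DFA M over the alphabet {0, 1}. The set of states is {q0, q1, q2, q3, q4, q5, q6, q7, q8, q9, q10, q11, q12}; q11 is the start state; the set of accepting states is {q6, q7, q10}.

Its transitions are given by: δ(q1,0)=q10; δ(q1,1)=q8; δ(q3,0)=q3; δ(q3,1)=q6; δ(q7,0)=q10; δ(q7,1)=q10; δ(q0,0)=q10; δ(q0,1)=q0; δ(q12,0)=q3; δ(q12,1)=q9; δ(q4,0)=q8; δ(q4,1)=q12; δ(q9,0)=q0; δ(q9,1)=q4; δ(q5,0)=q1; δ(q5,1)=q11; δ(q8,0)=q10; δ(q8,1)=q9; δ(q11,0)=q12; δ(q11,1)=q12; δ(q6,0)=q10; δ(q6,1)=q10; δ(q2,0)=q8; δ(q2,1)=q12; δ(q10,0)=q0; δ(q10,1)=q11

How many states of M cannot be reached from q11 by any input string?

4

BFS from q11 reaches {q0, q3, q4, q6, q8, q9, q10, q11, q12}; the 4 state(s) q1, q2, q5, q7 are never visited.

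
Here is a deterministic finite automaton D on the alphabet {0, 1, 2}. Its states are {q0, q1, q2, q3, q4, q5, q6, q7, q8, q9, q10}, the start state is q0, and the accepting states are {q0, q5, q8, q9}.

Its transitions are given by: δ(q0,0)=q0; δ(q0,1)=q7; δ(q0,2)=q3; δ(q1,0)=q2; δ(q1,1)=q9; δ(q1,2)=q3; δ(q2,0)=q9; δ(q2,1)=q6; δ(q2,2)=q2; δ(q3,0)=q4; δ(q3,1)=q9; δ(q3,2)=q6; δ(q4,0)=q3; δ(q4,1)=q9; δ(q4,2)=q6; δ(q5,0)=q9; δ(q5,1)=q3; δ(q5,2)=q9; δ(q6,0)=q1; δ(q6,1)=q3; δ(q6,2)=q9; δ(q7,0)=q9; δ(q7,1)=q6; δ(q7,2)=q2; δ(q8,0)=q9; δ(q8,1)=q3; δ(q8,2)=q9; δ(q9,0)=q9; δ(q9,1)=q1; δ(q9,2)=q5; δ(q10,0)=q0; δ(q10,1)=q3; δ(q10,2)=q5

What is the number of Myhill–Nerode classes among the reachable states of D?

States {q8,q10} cannot be reached from the start state, so discard them.
Initial partition by acceptance: {q0,q5,q9} | {q1,q2,q3,q4,q6,q7}.
On input 2, block {q0,q5,q9} splits into {q5,q9} and {q0}.
Split {q1,q2,q3,q4,q6,q7} by δ(·,0) → {q1,q3,q4,q6} and {q2,q7}.
On input 0, block {q1,q3,q4,q6} splits into {q3,q4,q6} and {q1}.
On input 1, block {q5,q9} splits into {q5} and {q9}.
Split {q3,q4,q6} by δ(·,0) → {q3,q4} and {q6}.
No further refinement is possible. Final partition (7 blocks): {q5} | {q3,q4} | {q0} | {q2,q7} | {q1} | {q9} | {q6}.

7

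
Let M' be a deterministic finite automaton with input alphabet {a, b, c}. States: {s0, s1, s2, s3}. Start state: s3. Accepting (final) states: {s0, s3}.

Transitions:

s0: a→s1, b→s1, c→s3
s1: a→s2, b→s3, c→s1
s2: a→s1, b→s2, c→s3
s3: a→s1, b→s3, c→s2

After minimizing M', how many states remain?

Reachable states from the start: {s1,s2,s3}. Unreachable: {s0} — drop them.
Initial partition by acceptance: {s3} | {s1,s2}.
On input b, block {s1,s2} splits into {s1} and {s2}.
The partition is now stable with 3 blocks: {s3} | {s1} | {s2}.

3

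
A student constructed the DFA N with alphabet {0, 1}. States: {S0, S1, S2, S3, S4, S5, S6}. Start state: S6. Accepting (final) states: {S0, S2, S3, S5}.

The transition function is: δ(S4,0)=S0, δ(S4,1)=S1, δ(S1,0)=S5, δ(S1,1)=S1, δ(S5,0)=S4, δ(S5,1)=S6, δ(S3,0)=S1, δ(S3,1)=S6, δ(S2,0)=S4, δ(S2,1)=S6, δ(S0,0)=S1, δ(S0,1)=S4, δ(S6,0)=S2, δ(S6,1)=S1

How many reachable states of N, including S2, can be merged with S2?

Reachable states from the start: {S0,S1,S2,S4,S5,S6}. Unreachable: {S3} — drop them.
Initial partition by acceptance: {S0,S2,S5} | {S1,S4,S6}.
Stable partition: {S0,S2,S5} | {S1,S4,S6} — 2 equivalence classes.
State S2 belongs to the block {S0,S2,S5}, which has 3 states.

3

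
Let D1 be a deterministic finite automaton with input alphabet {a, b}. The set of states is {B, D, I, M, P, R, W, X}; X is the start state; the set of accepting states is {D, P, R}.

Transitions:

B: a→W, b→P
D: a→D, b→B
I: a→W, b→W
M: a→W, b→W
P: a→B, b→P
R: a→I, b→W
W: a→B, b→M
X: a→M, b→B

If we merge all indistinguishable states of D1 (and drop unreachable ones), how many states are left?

First remove the unreachable states {D,I,R}; 5 states remain.
Start with accepting vs non-accepting: {P} | {B,M,W,X}.
Split {B,M,W,X} by δ(·,b) → {M,W,X} and {B}.
On input a, block {M,W,X} splits into {M,X} and {W}.
On input a, block {M,X} splits into {M} and {X}.
No further refinement is possible. Final partition (5 blocks): {P} | {M} | {B} | {W} | {X}.

5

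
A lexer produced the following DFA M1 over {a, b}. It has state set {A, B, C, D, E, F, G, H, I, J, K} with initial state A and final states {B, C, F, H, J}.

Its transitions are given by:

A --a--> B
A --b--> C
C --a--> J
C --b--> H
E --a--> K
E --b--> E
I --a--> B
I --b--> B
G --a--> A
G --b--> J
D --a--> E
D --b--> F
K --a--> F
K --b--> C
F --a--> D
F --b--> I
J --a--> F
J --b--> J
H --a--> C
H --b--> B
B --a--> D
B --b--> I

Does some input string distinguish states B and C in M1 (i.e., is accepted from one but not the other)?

Yes

Reachable states from the start: {A,B,C,D,E,F,H,I,J,K}. Unreachable: {G} — drop them.
Start with accepting vs non-accepting: {B,C,F,H,J} | {A,D,E,I,K}.
Split {B,C,F,H,J} by δ(·,a) → {C,H,J} and {B,F}.
On input a, block {C,H,J} splits into {C,H} and {J}.
Refine {C,H} on symbol a: members go to different blocks, giving {C} and {H}.
On input a, block {A,D,E,I,K} splits into {A,I,K} and {D,E}.
Split {A,I,K} by δ(·,b) → {A,K} and {I}.
On input a, block {D,E} splits into {D} and {E}.
The partition is now stable with 8 blocks: {C} | {A,K} | {B,F} | {J} | {H} | {D} | {I} | {E}.
B and C end up in different blocks, so they are distinguishable. For instance, the string 'a' is accepted from only C.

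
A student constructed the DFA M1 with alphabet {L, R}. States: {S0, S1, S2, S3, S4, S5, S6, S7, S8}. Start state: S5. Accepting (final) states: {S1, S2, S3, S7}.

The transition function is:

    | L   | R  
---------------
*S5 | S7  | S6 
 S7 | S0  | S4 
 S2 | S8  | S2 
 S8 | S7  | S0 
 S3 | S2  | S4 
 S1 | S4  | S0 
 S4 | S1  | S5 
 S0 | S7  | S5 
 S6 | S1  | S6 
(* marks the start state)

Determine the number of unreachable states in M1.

BFS from S5 reaches {S0, S1, S4, S5, S6, S7}; the 3 state(s) S2, S3, S8 are never visited.

3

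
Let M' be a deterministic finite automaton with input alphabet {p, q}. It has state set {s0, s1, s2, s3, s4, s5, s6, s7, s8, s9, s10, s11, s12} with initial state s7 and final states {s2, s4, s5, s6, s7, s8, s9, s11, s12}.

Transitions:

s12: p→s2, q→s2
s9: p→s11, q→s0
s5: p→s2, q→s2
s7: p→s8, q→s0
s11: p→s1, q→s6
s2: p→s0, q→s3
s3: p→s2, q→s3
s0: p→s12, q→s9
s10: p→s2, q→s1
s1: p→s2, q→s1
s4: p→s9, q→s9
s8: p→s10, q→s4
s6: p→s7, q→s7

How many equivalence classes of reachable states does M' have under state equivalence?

States {s5} cannot be reached from the start state, so discard them.
Start with accepting vs non-accepting: {s2,s4,s6,s7,s8,s9,s11,s12} | {s0,s1,s3,s10}.
Split {s2,s4,s6,s7,s8,s9,s11,s12} by δ(·,p) → {s4,s6,s7,s9,s12} and {s2,s8,s11}.
Refine {s4,s6,s7,s9,s12} on symbol p: members go to different blocks, giving {s7,s9,s12} and {s4,s6}.
On input q, block {s7,s9,s12} splits into {s7,s9} and {s12}.
On input p, block {s0,s1,s3,s10} splits into {s1,s3,s10} and {s0}.
Refine {s2,s8,s11} on symbol p: members go to different blocks, giving {s8,s11} and {s2}.
No further refinement is possible. Final partition (7 blocks): {s7,s9} | {s1,s3,s10} | {s8,s11} | {s4,s6} | {s12} | {s0} | {s2}.

7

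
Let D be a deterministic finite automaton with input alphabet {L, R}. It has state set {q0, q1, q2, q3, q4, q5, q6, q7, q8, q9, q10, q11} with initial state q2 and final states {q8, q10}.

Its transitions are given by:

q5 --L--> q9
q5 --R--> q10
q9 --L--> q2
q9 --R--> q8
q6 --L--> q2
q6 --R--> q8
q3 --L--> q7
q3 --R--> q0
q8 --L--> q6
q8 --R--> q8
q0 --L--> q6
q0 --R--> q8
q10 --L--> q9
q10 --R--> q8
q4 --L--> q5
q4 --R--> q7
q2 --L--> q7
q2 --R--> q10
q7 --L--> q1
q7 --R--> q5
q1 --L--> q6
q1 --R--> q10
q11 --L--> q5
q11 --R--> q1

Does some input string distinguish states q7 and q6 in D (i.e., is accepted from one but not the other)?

First remove the unreachable states {q0,q3,q4,q11}; 8 states remain.
Start with accepting vs non-accepting: {q8,q10} | {q1,q2,q5,q6,q7,q9}.
On input R, block {q1,q2,q5,q6,q7,q9} splits into {q1,q2,q5,q6,q9} and {q7}.
On input L, block {q1,q2,q5,q6,q9} splits into {q1,q5,q6,q9} and {q2}.
Refine {q1,q5,q6,q9} on symbol L: members go to different blocks, giving {q1,q5} and {q6,q9}.
Stable partition: {q8,q10} | {q1,q5} | {q7} | {q2} | {q6,q9} — 5 equivalence classes.
q7 and q6 end up in different blocks, so they are distinguishable. For instance, the string 'R' is accepted from only q6.

Yes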